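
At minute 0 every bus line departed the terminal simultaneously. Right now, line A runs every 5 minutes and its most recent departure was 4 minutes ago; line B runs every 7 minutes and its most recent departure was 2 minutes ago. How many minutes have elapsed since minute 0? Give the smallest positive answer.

Combine the congruences pairwise.
From t ≡ 4 (mod 5) write t = 4 + 5s. Substituting into t ≡ 2 (mod 7) gives 5s ≡ 5 (mod 7), and since 5⁻¹ ≡ 3 (mod 7), s ≡ 1. Hence t ≡ 4 + 5·1 = 9 (mod 35).

9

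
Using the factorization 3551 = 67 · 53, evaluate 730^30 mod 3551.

Mod 67: 730 ≡ 60; 60^30 ≡ 25 (mod 67).
Mod 53: 730 ≡ 41; 41^30 ≡ 40 (mod 53).
Combine by CRT: x ≡ 25 (mod 67), x ≡ 40 (mod 53) ⇒ x ≡ 1365 (mod 3551).

1365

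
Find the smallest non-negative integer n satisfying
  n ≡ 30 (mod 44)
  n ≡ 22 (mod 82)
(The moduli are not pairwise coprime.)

Combine the congruences pairwise.
gcd(44, 82) = 2 and 2 | (22 − 30), so the pair is consistent; merging gives n ≡ 514 (mod 1804), where 1804 = lcm(44, 82).
The solution is unique modulo lcm(44, 82) = 1804.

514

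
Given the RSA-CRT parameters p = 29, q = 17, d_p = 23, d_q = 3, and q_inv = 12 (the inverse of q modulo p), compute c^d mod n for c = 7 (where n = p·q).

20

m₁ = c^(d_p) mod p: c ≡ 7 (mod 29), and 7^23 mod 29 = 20.
m₂ = c^(d_q) mod q: c ≡ 7 (mod 17), and 7^3 mod 17 = 3.
h = q_inv·(m₁ − m₂) mod p = 12·(20 − 3) mod 29 = 1.
m = m₂ + h·q = 3 + 1·17 = 20.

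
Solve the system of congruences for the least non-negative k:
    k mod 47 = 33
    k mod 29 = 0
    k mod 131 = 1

The moduli are pairwise coprime; N = 47·29·131 = 178553.
N/47 = 3799; 3799 ≡ 39 (mod 47); 39·41 ≡ 1, so inverse 41.
N/29 = 6157; 6157 ≡ 9 (mod 29); 9·13 ≡ 1, so inverse 13.
N/131 = 1363; 1363 ≡ 53 (mod 131); 53·89 ≡ 1, so inverse 89.
k ≡ 33·3799·41 + 0·6157·13 + 1·1363·89 = 5261354.
5261354 mod 178553 = 83317.

83317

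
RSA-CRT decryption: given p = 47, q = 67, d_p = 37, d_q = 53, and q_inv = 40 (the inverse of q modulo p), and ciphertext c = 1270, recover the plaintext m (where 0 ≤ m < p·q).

283

m₁ = c^(d_p) mod p: c ≡ 1 (mod 47), and 1^37 mod 47 = 1.
m₂ = c^(d_q) mod q: c ≡ 64 (mod 67), and 64^53 mod 67 = 15.
h = q_inv·(m₁ − m₂) mod p = 40·(1 − 15) mod 47 = 4.
m = m₂ + h·q = 15 + 4·67 = 283.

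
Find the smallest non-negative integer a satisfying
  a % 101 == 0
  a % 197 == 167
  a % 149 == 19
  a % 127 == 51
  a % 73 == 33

2481015409

From a ≡ 0 (mod 101) write a = 0 + 101t. Substituting into a ≡ 167 (mod 197) gives 101t ≡ 167 (mod 197), and since 101⁻¹ ≡ 158 (mod 197), t ≡ 185. Hence a ≡ 0 + 101·185 = 18685 (mod 19897).
From a ≡ 18685 (mod 19897) write a = 18685 + 19897t. Substituting into a ≡ 19 (mod 149) gives 19897t ≡ 108 (mod 149), and since 80⁻¹ ≡ 95 (mod 149), t ≡ 128. Hence a ≡ 18685 + 19897·128 = 2565501 (mod 2964653).
From a ≡ 2565501 (mod 2964653) write a = 2565501 + 2964653t. Substituting into a ≡ 51 (mod 127) gives 2964653t ≡ 77 (mod 127), and since 92⁻¹ ≡ 29 (mod 127), t ≡ 74. Hence a ≡ 2565501 + 2964653·74 = 221949823 (mod 376510931).
From a ≡ 221949823 (mod 376510931) write a = 221949823 + 376510931t. Substituting into a ≡ 33 (mod 73) gives 376510931t ≡ 67 (mod 73), and since 72⁻¹ ≡ 72 (mod 73), t ≡ 6. Hence a ≡ 221949823 + 376510931·6 = 2481015409 (mod 27485297963).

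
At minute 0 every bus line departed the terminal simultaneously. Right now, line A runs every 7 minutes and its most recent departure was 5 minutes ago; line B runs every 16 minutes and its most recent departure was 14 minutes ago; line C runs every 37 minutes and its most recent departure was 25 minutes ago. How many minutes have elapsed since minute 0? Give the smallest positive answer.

From t ≡ 5 (mod 7) write t = 5 + 7s. Substituting into t ≡ 14 (mod 16) gives 7s ≡ 9 (mod 16), and since 7⁻¹ ≡ 7 (mod 16), s ≡ 15. Hence t ≡ 5 + 7·15 = 110 (mod 112).
From t ≡ 110 (mod 112) write t = 110 + 112s. Substituting into t ≡ 25 (mod 37) gives 112s ≡ 26 (mod 37), and since 1⁻¹ ≡ 1 (mod 37), s ≡ 26. Hence t ≡ 110 + 112·26 = 3022 (mod 4144).

3022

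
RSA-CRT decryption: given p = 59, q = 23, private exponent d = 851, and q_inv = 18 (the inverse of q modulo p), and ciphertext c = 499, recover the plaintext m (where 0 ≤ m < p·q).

d_p = d mod (p−1) = 851 mod 58 = 39; d_q = d mod (q−1) = 15.
m₁ = c^(d_p) mod p: c ≡ 27 (mod 59), and 27^39 mod 59 = 3.
m₂ = c^(d_q) mod q: c ≡ 16 (mod 23), and 16^15 mod 23 = 9.
h = q_inv·(m₁ − m₂) mod p = 18·(3 − 9) mod 59 = 10.
m = m₂ + h·q = 9 + 10·23 = 239.

239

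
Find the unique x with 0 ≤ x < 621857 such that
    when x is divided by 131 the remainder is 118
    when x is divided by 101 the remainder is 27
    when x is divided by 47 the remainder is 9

The moduli are pairwise coprime; N = 131·101·47 = 621857.
N/131 = 4747; 4747 ≡ 31 (mod 131); 31·93 ≡ 1, so inverse 93.
N/101 = 6157; 6157 ≡ 97 (mod 101); 97·25 ≡ 1, so inverse 25.
N/47 = 13231; 13231 ≡ 24 (mod 47); 24·2 ≡ 1, so inverse 2.
x ≡ 118·4747·93 + 27·6157·25 + 9·13231·2 = 56487711.
56487711 mod 621857 = 520581.

520581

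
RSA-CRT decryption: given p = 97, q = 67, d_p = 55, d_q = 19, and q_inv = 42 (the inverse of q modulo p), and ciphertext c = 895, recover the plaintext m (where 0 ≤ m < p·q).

m₁ = c^(d_p) mod p: c ≡ 22 (mod 97), and 22^55 mod 97 = 75.
m₂ = c^(d_q) mod q: c ≡ 24 (mod 67), and 24^19 mod 67 = 64.
h = q_inv·(m₁ − m₂) mod p = 42·(75 − 64) mod 97 = 74.
m = m₂ + h·q = 64 + 74·67 = 5022.

5022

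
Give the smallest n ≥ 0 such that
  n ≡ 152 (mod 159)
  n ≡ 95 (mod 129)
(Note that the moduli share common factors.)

Combine the congruences pairwise.
gcd(159, 129) = 3 and 3 | (95 − 152), so the pair is consistent; merging gives n ≡ 1901 (mod 6837), where 6837 = lcm(159, 129).
The solution is unique modulo lcm(159, 129) = 6837.

1901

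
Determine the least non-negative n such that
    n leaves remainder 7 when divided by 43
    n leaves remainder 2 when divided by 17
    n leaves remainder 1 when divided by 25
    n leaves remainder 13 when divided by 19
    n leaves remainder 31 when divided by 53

The moduli are pairwise coprime; M = 43·17·25·19·53 = 18402925.
M/43 = 427975; 427975 ≡ 39 (mod 43); 39·32 ≡ 1, so inverse 32.
M/17 = 1082525; 1082525 ≡ 16 (mod 17); 16·16 ≡ 1, so inverse 16.
M/25 = 736117; 736117 ≡ 17 (mod 25); 17·3 ≡ 1, so inverse 3.
M/19 = 968575; 968575 ≡ 12 (mod 19); 12·8 ≡ 1, so inverse 8.
M/53 = 347225; 347225 ≡ 22 (mod 53); 22·41 ≡ 1, so inverse 41.
n ≡ 7·427975·32 + 2·1082525·16 + 1·736117·3 + 13·968575·8 + 31·347225·41 = 674770326.
674770326 mod 18402925 = 12265026.

12265026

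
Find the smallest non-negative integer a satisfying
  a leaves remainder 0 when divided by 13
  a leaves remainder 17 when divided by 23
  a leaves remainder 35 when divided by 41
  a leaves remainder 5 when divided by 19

11310

The moduli are pairwise coprime; N = 13·23·41·19 = 232921.
N/13 = 17917; 17917 ≡ 3 (mod 13); 3·9 ≡ 1, so inverse 9.
N/23 = 10127; 10127 ≡ 7 (mod 23); 7·10 ≡ 1, so inverse 10.
N/41 = 5681; 5681 ≡ 23 (mod 41); 23·25 ≡ 1, so inverse 25.
N/19 = 12259; 12259 ≡ 4 (mod 19); 4·5 ≡ 1, so inverse 5.
a ≡ 0·17917·9 + 17·10127·10 + 35·5681·25 + 5·12259·5 = 6998940.
6998940 mod 232921 = 11310.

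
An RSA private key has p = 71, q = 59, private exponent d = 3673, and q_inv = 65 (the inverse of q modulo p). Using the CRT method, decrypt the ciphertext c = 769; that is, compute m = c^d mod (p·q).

d_p = d mod (p−1) = 3673 mod 70 = 33; d_q = d mod (q−1) = 19.
m₁ = c^(d_p) mod p: c ≡ 59 (mod 71), and 59^33 mod 71 = 35.
m₂ = c^(d_q) mod q: c ≡ 2 (mod 59), and 2^19 mod 59 = 14.
h = q_inv·(m₁ − m₂) mod p = 65·(35 − 14) mod 71 = 16.
m = m₂ + h·q = 14 + 16·59 = 958.

958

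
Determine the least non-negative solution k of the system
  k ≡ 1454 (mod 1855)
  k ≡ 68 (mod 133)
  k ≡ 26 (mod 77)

51539

gcd(1855, 133) = 7 and 7 | (68 − 1454), so the pair is consistent; merging gives k ≡ 16294 (mod 35245), where 35245 = lcm(1855, 133).
gcd(35245, 77) = 7 and 7 | (26 − 16294), so the pair is consistent; merging gives k ≡ 51539 (mod 387695), where 387695 = lcm(35245, 77).
The solution is unique modulo lcm(1855, 133, 77) = 387695.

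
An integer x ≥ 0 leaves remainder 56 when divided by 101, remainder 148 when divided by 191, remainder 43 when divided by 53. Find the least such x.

962788

The moduli are pairwise coprime; N = 101·191·53 = 1022423.
N/101 = 10123; 10123 ≡ 23 (mod 101); 23·22 ≡ 1, so inverse 22.
N/191 = 5353; 5353 ≡ 5 (mod 191); 5·153 ≡ 1, so inverse 153.
N/53 = 19291; 19291 ≡ 52 (mod 53); 52·52 ≡ 1, so inverse 52.
x ≡ 56·10123·22 + 148·5353·153 + 43·19291·52 = 176819544.
176819544 mod 1022423 = 962788.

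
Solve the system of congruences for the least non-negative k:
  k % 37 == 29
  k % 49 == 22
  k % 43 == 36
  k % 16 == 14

1204638

From k ≡ 29 (mod 37) write k = 29 + 37t. Substituting into k ≡ 22 (mod 49) gives 37t ≡ 42 (mod 49), and since 37⁻¹ ≡ 4 (mod 49), t ≡ 21. Hence k ≡ 29 + 37·21 = 806 (mod 1813).
From k ≡ 806 (mod 1813) write k = 806 + 1813t. Substituting into k ≡ 36 (mod 43) gives 1813t ≡ 4 (mod 43), and since 7⁻¹ ≡ 37 (mod 43), t ≡ 19. Hence k ≡ 806 + 1813·19 = 35253 (mod 77959).
From k ≡ 35253 (mod 77959) write k = 35253 + 77959t. Substituting into k ≡ 14 (mod 16) gives 77959t ≡ 9 (mod 16), and since 7⁻¹ ≡ 7 (mod 16), t ≡ 15. Hence k ≡ 35253 + 77959·15 = 1204638 (mod 1247344).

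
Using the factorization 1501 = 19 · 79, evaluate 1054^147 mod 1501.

Mod 19: 1054 ≡ 9; by Fermat, exponent reduces to 147 mod 18 = 3; 9^3 ≡ 7 (mod 19).
Mod 79: 1054 ≡ 27; by Fermat, exponent reduces to 147 mod 78 = 69; 27^69 ≡ 71 (mod 79).
Combine by CRT: x ≡ 7 (mod 19), x ≡ 71 (mod 79) ⇒ x ≡ 387 (mod 1501).

387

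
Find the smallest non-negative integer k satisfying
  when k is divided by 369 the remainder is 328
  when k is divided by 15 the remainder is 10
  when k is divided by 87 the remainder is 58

gcd(369, 15) = 3 and 3 | (10 − 328), so the pair is consistent; merging gives k ≡ 1435 (mod 1845), where 1845 = lcm(369, 15).
gcd(1845, 87) = 3 and 3 | (58 − 1435), so the pair is consistent; merging gives k ≡ 47560 (mod 53505), where 53505 = lcm(1845, 87).
The solution is unique modulo lcm(369, 15, 87) = 53505.

47560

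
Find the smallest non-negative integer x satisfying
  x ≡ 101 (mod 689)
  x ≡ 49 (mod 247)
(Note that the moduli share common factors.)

790

gcd(689, 247) = 13 and 13 | (49 − 101), so the pair is consistent; merging gives x ≡ 790 (mod 13091), where 13091 = lcm(689, 247).
The solution is unique modulo lcm(689, 247) = 13091.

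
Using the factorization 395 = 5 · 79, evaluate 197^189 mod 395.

Mod 5: 197 ≡ 2; by Fermat, exponent reduces to 189 mod 4 = 1; 2^1 ≡ 2 (mod 5).
Mod 79: 197 ≡ 39; by Fermat, exponent reduces to 189 mod 78 = 33; 39^33 ≡ 15 (mod 79).
Combine by CRT: x ≡ 2 (mod 5), x ≡ 15 (mod 79) ⇒ x ≡ 252 (mod 395).

252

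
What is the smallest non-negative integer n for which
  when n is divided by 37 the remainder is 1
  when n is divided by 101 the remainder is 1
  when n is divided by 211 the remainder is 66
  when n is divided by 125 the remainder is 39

11487539

From n ≡ 1 (mod 37) write n = 1 + 37t. Substituting into n ≡ 1 (mod 101) gives 37t ≡ 0 (mod 101), and since 37⁻¹ ≡ 71 (mod 101), t ≡ 0. Hence n ≡ 1 + 37·0 = 1 (mod 3737).
From n ≡ 1 (mod 3737) write n = 1 + 3737t. Substituting into n ≡ 66 (mod 211) gives 3737t ≡ 65 (mod 211), and since 150⁻¹ ≡ 83 (mod 211), t ≡ 120. Hence n ≡ 1 + 3737·120 = 448441 (mod 788507).
From n ≡ 448441 (mod 788507) write n = 448441 + 788507t. Substituting into n ≡ 39 (mod 125) gives 788507t ≡ 98 (mod 125), and since 7⁻¹ ≡ 18 (mod 125), t ≡ 14. Hence n ≡ 448441 + 788507·14 = 11487539 (mod 98563375).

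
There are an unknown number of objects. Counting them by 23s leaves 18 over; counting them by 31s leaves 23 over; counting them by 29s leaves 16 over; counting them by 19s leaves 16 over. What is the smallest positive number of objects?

The moduli are pairwise coprime; M = 23·31·29·19 = 392863.
M/23 = 17081; 17081 ≡ 15 (mod 23); 15·20 ≡ 1, so inverse 20.
M/31 = 12673; 12673 ≡ 25 (mod 31); 25·5 ≡ 1, so inverse 5.
M/29 = 13547; 13547 ≡ 4 (mod 29); 4·22 ≡ 1, so inverse 22.
M/19 = 20677; 20677 ≡ 5 (mod 19); 5·4 ≡ 1, so inverse 4.
N ≡ 18·17081·20 + 23·12673·5 + 16·13547·22 + 16·20677·4 = 13698427.
13698427 mod 392863 = 341085.

341085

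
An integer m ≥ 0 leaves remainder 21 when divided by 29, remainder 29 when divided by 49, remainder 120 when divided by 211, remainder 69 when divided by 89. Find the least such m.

4592113

Combine the congruences pairwise.
From m ≡ 21 (mod 29) write m = 21 + 29t. Substituting into m ≡ 29 (mod 49) gives 29t ≡ 8 (mod 49), and since 29⁻¹ ≡ 22 (mod 49), t ≡ 29. Hence m ≡ 21 + 29·29 = 862 (mod 1421).
From m ≡ 862 (mod 1421) write m = 862 + 1421t. Substituting into m ≡ 120 (mod 211) gives 1421t ≡ 102 (mod 211), and since 155⁻¹ ≡ 162 (mod 211), t ≡ 66. Hence m ≡ 862 + 1421·66 = 94648 (mod 299831).
From m ≡ 94648 (mod 299831) write m = 94648 + 299831t. Substituting into m ≡ 69 (mod 89) gives 299831t ≡ 28 (mod 89), and since 79⁻¹ ≡ 80 (mod 89), t ≡ 15. Hence m ≡ 94648 + 299831·15 = 4592113 (mod 26684959).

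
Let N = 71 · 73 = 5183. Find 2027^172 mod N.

Mod 71: 2027 ≡ 39; by Fermat, exponent reduces to 172 mod 70 = 32; 39^32 ≡ 48 (mod 71).
Mod 73: 2027 ≡ 56; by Fermat, exponent reduces to 172 mod 72 = 28; 56^28 ≡ 9 (mod 73).
Combine by CRT: x ≡ 48 (mod 71), x ≡ 9 (mod 73) ⇒ x ≡ 4024 (mod 5183).

4024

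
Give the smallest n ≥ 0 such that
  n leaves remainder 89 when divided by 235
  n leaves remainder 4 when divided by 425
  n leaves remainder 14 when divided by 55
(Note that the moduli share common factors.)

48029

gcd(235, 425) = 5 and 5 | (4 − 89), so the pair is consistent; merging gives n ≡ 8079 (mod 19975), where 19975 = lcm(235, 425).
gcd(19975, 55) = 5 and 5 | (14 − 8079), so the pair is consistent; merging gives n ≡ 48029 (mod 219725), where 219725 = lcm(19975, 55).
The solution is unique modulo lcm(235, 425, 55) = 219725.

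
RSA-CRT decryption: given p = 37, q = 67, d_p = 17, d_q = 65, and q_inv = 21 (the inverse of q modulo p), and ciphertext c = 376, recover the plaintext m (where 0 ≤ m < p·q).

m₁ = c^(d_p) mod p: c ≡ 6 (mod 37), and 6^17 mod 37 = 6.
m₂ = c^(d_q) mod q: c ≡ 41 (mod 67), and 41^65 mod 67 = 18.
h = q_inv·(m₁ − m₂) mod p = 21·(6 − 18) mod 37 = 7.
m = m₂ + h·q = 18 + 7·67 = 487.

487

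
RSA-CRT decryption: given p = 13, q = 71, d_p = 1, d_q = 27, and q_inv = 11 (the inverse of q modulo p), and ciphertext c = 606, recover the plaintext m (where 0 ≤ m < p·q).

m₁ = c^(d_p) mod p: c ≡ 8 (mod 13), and 8^1 mod 13 = 8.
m₂ = c^(d_q) mod q: c ≡ 38 (mod 71), and 38^27 mod 71 = 10.
h = q_inv·(m₁ − m₂) mod p = 11·(8 − 10) mod 13 = 4.
m = m₂ + h·q = 10 + 4·71 = 294.

294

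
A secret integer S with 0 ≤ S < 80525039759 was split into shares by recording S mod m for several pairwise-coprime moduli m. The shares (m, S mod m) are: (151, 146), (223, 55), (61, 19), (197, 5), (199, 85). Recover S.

From S ≡ 146 (mod 151) write S = 146 + 151t. Substituting into S ≡ 55 (mod 223) gives 151t ≡ 132 (mod 223), and since 151⁻¹ ≡ 96 (mod 223), t ≡ 184. Hence S ≡ 146 + 151·184 = 27930 (mod 33673).
From S ≡ 27930 (mod 33673) write S = 27930 + 33673t. Substituting into S ≡ 19 (mod 61) gives 33673t ≡ 27 (mod 61), and since 1⁻¹ ≡ 1 (mod 61), t ≡ 27. Hence S ≡ 27930 + 33673·27 = 937101 (mod 2054053).
From S ≡ 937101 (mod 2054053) write S = 937101 + 2054053t. Substituting into S ≡ 5 (mod 197) gives 2054053t ≡ 33 (mod 197), and since 131⁻¹ ≡ 194 (mod 197), t ≡ 98. Hence S ≡ 937101 + 2054053·98 = 202234295 (mod 404648441).
From S ≡ 202234295 (mod 404648441) write S = 202234295 + 404648441t. Substituting into S ≡ 85 (mod 199) gives 404648441t ≡ 137 (mod 199), and since 50⁻¹ ≡ 4 (mod 199), t ≡ 150. Hence S ≡ 202234295 + 404648441·150 = 60899500445 (mod 80525039759).

60899500445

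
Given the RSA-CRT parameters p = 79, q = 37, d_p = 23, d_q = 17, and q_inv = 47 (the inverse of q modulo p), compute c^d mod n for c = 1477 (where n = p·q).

m₁ = c^(d_p) mod p: c ≡ 55 (mod 79), and 55^23 mod 79 = 23.
m₂ = c^(d_q) mod q: c ≡ 34 (mod 37), and 34^17 mod 37 = 12.
h = q_inv·(m₁ − m₂) mod p = 47·(23 − 12) mod 79 = 43.
m = m₂ + h·q = 12 + 43·37 = 1603.

1603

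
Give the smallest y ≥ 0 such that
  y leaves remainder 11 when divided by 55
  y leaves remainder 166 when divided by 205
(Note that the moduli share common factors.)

Combine the congruences pairwise.
gcd(55, 205) = 5 and 5 | (166 − 11), so the pair is consistent; merging gives y ≡ 781 (mod 2255), where 2255 = lcm(55, 205).
The solution is unique modulo lcm(55, 205) = 2255.

781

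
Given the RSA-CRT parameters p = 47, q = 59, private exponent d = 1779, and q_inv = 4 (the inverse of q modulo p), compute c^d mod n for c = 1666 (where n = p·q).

72

d_p = d mod (p−1) = 1779 mod 46 = 31; d_q = d mod (q−1) = 39.
m₁ = c^(d_p) mod p: c ≡ 21 (mod 47), and 21^31 mod 47 = 25.
m₂ = c^(d_q) mod q: c ≡ 14 (mod 59), and 14^39 mod 59 = 13.
h = q_inv·(m₁ − m₂) mod p = 4·(25 − 13) mod 47 = 1.
m = m₂ + h·q = 13 + 1·59 = 72.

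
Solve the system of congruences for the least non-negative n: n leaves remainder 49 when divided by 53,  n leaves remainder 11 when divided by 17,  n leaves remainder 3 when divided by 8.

The moduli are pairwise coprime; M = 53·17·8 = 7208.
M/53 = 136; 136 ≡ 30 (mod 53); 30·23 ≡ 1, so inverse 23.
M/17 = 424; 424 ≡ 16 (mod 17); 16·16 ≡ 1, so inverse 16.
M/8 = 901; 901 ≡ 5 (mod 8); 5·5 ≡ 1, so inverse 5.
n ≡ 49·136·23 + 11·424·16 + 3·901·5 = 241411.
241411 mod 7208 = 3547.

3547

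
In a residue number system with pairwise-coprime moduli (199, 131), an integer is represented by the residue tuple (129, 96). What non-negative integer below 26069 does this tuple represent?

2716

Combine the congruences pairwise.
From x ≡ 129 (mod 199) write x = 129 + 199t. Substituting into x ≡ 96 (mod 131) gives 199t ≡ 98 (mod 131), and since 68⁻¹ ≡ 79 (mod 131), t ≡ 13. Hence x ≡ 129 + 199·13 = 2716 (mod 26069).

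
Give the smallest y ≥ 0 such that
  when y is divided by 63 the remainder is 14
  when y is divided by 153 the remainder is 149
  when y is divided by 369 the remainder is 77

33656

Combine the congruences pairwise.
gcd(63, 153) = 9 and 9 | (149 − 14), so the pair is consistent; merging gives y ≡ 455 (mod 1071), where 1071 = lcm(63, 153).
gcd(1071, 369) = 9 and 9 | (77 − 455), so the pair is consistent; merging gives y ≡ 33656 (mod 43911), where 43911 = lcm(1071, 369).
The solution is unique modulo lcm(63, 153, 369) = 43911.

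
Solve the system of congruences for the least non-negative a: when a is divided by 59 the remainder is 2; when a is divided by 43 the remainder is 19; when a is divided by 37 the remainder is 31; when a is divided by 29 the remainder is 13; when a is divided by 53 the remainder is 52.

Combine the congruences pairwise.
From a ≡ 2 (mod 59) write a = 2 + 59t. Substituting into a ≡ 19 (mod 43) gives 59t ≡ 17 (mod 43), and since 16⁻¹ ≡ 35 (mod 43), t ≡ 36. Hence a ≡ 2 + 59·36 = 2126 (mod 2537).
From a ≡ 2126 (mod 2537) write a = 2126 + 2537t. Substituting into a ≡ 31 (mod 37) gives 2537t ≡ 14 (mod 37), and since 21⁻¹ ≡ 30 (mod 37), t ≡ 13. Hence a ≡ 2126 + 2537·13 = 35107 (mod 93869).
From a ≡ 35107 (mod 93869) write a = 35107 + 93869t. Substituting into a ≡ 13 (mod 29) gives 93869t ≡ 25 (mod 29), and since 25⁻¹ ≡ 7 (mod 29), t ≡ 1. Hence a ≡ 35107 + 93869·1 = 128976 (mod 2722201).
From a ≡ 128976 (mod 2722201) write a = 128976 + 2722201t. Substituting into a ≡ 52 (mod 53) gives 2722201t ≡ 25 (mod 53), and since 15⁻¹ ≡ 46 (mod 53), t ≡ 37. Hence a ≡ 128976 + 2722201·37 = 100850413 (mod 144276653).

100850413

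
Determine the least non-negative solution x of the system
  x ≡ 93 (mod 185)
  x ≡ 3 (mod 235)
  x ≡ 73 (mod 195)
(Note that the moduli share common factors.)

144763

gcd(185, 235) = 5 and 5 | (3 − 93), so the pair is consistent; merging gives x ≡ 5643 (mod 8695), where 8695 = lcm(185, 235).
gcd(8695, 195) = 5 and 5 | (73 − 5643), so the pair is consistent; merging gives x ≡ 144763 (mod 339105), where 339105 = lcm(8695, 195).
The solution is unique modulo lcm(185, 235, 195) = 339105.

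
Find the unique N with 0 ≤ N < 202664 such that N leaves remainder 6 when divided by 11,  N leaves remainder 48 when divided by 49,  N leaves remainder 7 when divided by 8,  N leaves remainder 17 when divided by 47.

The moduli are pairwise coprime; M = 11·49·8·47 = 202664.
M/11 = 18424; 18424 ≡ 10 (mod 11); 10·10 ≡ 1, so inverse 10.
M/49 = 4136; 4136 ≡ 20 (mod 49); 20·27 ≡ 1, so inverse 27.
M/8 = 25333; 25333 ≡ 5 (mod 8); 5·5 ≡ 1, so inverse 5.
M/47 = 4312; 4312 ≡ 35 (mod 47); 35·43 ≡ 1, so inverse 43.
N ≡ 6·18424·10 + 48·4136·27 + 7·25333·5 + 17·4312·43 = 10504423.
10504423 mod 202664 = 168559.

168559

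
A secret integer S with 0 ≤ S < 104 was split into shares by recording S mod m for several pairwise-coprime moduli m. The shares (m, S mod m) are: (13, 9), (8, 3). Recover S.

Combine the congruences pairwise.
From S ≡ 9 (mod 13) write S = 9 + 13t. Substituting into S ≡ 3 (mod 8) gives 13t ≡ 2 (mod 8), and since 5⁻¹ ≡ 5 (mod 8), t ≡ 2. Hence S ≡ 9 + 13·2 = 35 (mod 104).

35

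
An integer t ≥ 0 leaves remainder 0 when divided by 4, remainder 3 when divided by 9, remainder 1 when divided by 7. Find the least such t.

From t ≡ 0 (mod 4) write t = 0 + 4s. Substituting into t ≡ 3 (mod 9) gives 4s ≡ 3 (mod 9), and since 4⁻¹ ≡ 7 (mod 9), s ≡ 3. Hence t ≡ 0 + 4·3 = 12 (mod 36).
From t ≡ 12 (mod 36) write t = 12 + 36s. Substituting into t ≡ 1 (mod 7) gives 36s ≡ 3 (mod 7), and since 1⁻¹ ≡ 1 (mod 7), s ≡ 3. Hence t ≡ 12 + 36·3 = 120 (mod 252).

120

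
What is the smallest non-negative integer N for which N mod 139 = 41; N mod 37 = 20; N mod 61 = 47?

260944

Combine the congruences pairwise.
From N ≡ 41 (mod 139) write N = 41 + 139t. Substituting into N ≡ 20 (mod 37) gives 139t ≡ 16 (mod 37), and since 28⁻¹ ≡ 4 (mod 37), t ≡ 27. Hence N ≡ 41 + 139·27 = 3794 (mod 5143).
From N ≡ 3794 (mod 5143) write N = 3794 + 5143t. Substituting into N ≡ 47 (mod 61) gives 5143t ≡ 35 (mod 61), and since 19⁻¹ ≡ 45 (mod 61), t ≡ 50. Hence N ≡ 3794 + 5143·50 = 260944 (mod 313723).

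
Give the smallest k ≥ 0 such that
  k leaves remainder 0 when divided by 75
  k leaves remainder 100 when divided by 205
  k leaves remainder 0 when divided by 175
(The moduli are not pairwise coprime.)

4200

gcd(75, 205) = 5 and 5 | (100 − 0), so the pair is consistent; merging gives k ≡ 1125 (mod 3075), where 3075 = lcm(75, 205).
gcd(3075, 175) = 25 and 25 | (0 − 1125), so the pair is consistent; merging gives k ≡ 4200 (mod 21525), where 21525 = lcm(3075, 175).
The solution is unique modulo lcm(75, 205, 175) = 21525.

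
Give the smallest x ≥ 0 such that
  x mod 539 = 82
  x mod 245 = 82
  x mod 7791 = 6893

115967

gcd(539, 245) = 49 and 49 | (82 − 82), so the pair is consistent; merging gives x ≡ 82 (mod 2695), where 2695 = lcm(539, 245).
gcd(2695, 7791) = 49 and 49 | (6893 − 82), so the pair is consistent; merging gives x ≡ 115967 (mod 428505), where 428505 = lcm(2695, 7791).
The solution is unique modulo lcm(539, 245, 7791) = 428505.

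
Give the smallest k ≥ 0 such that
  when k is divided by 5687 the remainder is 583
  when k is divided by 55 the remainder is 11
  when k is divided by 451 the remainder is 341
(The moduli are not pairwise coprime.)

Combine the congruences pairwise.
gcd(5687, 55) = 11 and 11 | (11 − 583), so the pair is consistent; merging gives k ≡ 23331 (mod 28435), where 28435 = lcm(5687, 55).
gcd(28435, 451) = 11 and 11 | (341 − 23331), so the pair is consistent; merging gives k ≡ 620466 (mod 1165835), where 1165835 = lcm(28435, 451).
The solution is unique modulo lcm(5687, 55, 451) = 1165835.

620466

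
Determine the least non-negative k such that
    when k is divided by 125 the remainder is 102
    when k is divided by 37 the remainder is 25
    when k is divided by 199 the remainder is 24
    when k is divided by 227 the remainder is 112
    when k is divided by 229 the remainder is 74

From k ≡ 102 (mod 125) write k = 102 + 125t. Substituting into k ≡ 25 (mod 37) gives 125t ≡ 34 (mod 37), and since 14⁻¹ ≡ 8 (mod 37), t ≡ 13. Hence k ≡ 102 + 125·13 = 1727 (mod 4625).
From k ≡ 1727 (mod 4625) write k = 1727 + 4625t. Substituting into k ≡ 24 (mod 199) gives 4625t ≡ 88 (mod 199), and since 48⁻¹ ≡ 170 (mod 199), t ≡ 35. Hence k ≡ 1727 + 4625·35 = 163602 (mod 920375).
From k ≡ 163602 (mod 920375) write k = 163602 + 920375t. Substituting into k ≡ 112 (mod 227) gives 920375t ≡ 177 (mod 227), and since 117⁻¹ ≡ 130 (mod 227), t ≡ 83. Hence k ≡ 163602 + 920375·83 = 76554727 (mod 208925125).
From k ≡ 76554727 (mod 208925125) write k = 76554727 + 208925125t. Substituting into k ≡ 74 (mod 229) gives 208925125t ≡ 47 (mod 229), and since 181⁻¹ ≡ 62 (mod 229), t ≡ 166. Hence k ≡ 76554727 + 208925125·166 = 34758125477 (mod 47843853625).

34758125477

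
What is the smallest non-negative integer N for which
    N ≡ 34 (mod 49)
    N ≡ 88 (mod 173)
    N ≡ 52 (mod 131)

Combine the congruences pairwise.
From N ≡ 34 (mod 49) write N = 34 + 49t. Substituting into N ≡ 88 (mod 173) gives 49t ≡ 54 (mod 173), and since 49⁻¹ ≡ 113 (mod 173), t ≡ 47. Hence N ≡ 34 + 49·47 = 2337 (mod 8477).
From N ≡ 2337 (mod 8477) write N = 2337 + 8477t. Substituting into N ≡ 52 (mod 131) gives 8477t ≡ 73 (mod 131), and since 93⁻¹ ≡ 31 (mod 131), t ≡ 36. Hence N ≡ 2337 + 8477·36 = 307509 (mod 1110487).

307509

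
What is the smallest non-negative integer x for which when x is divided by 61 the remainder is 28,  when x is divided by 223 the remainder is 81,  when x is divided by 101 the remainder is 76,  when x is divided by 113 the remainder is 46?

The moduli are pairwise coprime; N = 61·223·101·113 = 155251039.
N/61 = 2545099; 2545099 ≡ 57 (mod 61); 57·15 ≡ 1, so inverse 15.
N/223 = 696193; 696193 ≡ 210 (mod 223); 210·120 ≡ 1, so inverse 120.
N/101 = 1537139; 1537139 ≡ 20 (mod 101); 20·96 ≡ 1, so inverse 96.
N/113 = 1373903; 1373903 ≡ 49 (mod 113); 49·30 ≡ 1, so inverse 30.
x ≡ 28·2545099·15 + 81·696193·120 + 76·1537139·96 + 46·1373903·30 = 20946889824.
20946889824 mod 155251039 = 143250598.

143250598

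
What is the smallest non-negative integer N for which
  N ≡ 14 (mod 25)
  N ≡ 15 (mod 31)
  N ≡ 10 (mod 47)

From N ≡ 14 (mod 25) write N = 14 + 25t. Substituting into N ≡ 15 (mod 31) gives 25t ≡ 1 (mod 31), and since 25⁻¹ ≡ 5 (mod 31), t ≡ 5. Hence N ≡ 14 + 25·5 = 139 (mod 775).
From N ≡ 139 (mod 775) write N = 139 + 775t. Substituting into N ≡ 10 (mod 47) gives 775t ≡ 12 (mod 47), and since 23⁻¹ ≡ 45 (mod 47), t ≡ 23. Hence N ≡ 139 + 775·23 = 17964 (mod 36425).

17964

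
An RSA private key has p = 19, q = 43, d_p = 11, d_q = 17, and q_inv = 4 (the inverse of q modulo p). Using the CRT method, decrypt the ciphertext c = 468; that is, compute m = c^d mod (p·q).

m₁ = c^(d_p) mod p: c ≡ 12 (mod 19), and 12^11 mod 19 = 8.
m₂ = c^(d_q) mod q: c ≡ 38 (mod 43), and 38^17 mod 43 = 15.
h = q_inv·(m₁ − m₂) mod p = 4·(8 − 15) mod 19 = 10.
m = m₂ + h·q = 15 + 10·43 = 445.

445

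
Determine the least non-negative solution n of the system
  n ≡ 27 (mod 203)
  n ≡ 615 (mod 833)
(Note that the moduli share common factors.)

gcd(203, 833) = 7 and 7 | (615 − 27), so the pair is consistent; merging gives n ≡ 1448 (mod 24157), where 24157 = lcm(203, 833).
The solution is unique modulo lcm(203, 833) = 24157.

1448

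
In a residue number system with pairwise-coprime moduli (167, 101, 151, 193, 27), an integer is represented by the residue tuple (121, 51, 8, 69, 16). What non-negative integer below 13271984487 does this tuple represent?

From x ≡ 121 (mod 167) write x = 121 + 167t. Substituting into x ≡ 51 (mod 101) gives 167t ≡ 31 (mod 101), and since 66⁻¹ ≡ 75 (mod 101), t ≡ 2. Hence x ≡ 121 + 167·2 = 455 (mod 16867).
From x ≡ 455 (mod 16867) write x = 455 + 16867t. Substituting into x ≡ 8 (mod 151) gives 16867t ≡ 6 (mod 151), and since 106⁻¹ ≡ 104 (mod 151), t ≡ 20. Hence x ≡ 455 + 16867·20 = 337795 (mod 2546917).
From x ≡ 337795 (mod 2546917) write x = 337795 + 2546917t. Substituting into x ≡ 69 (mod 193) gives 2546917t ≡ 24 (mod 193), and since 89⁻¹ ≡ 180 (mod 193), t ≡ 74. Hence x ≡ 337795 + 2546917·74 = 188809653 (mod 491554981).
From x ≡ 188809653 (mod 491554981) write x = 188809653 + 491554981t. Substituting into x ≡ 16 (mod 27) gives 491554981t ≡ 13 (mod 27), and since 1⁻¹ ≡ 1 (mod 27), t ≡ 13. Hence x ≡ 188809653 + 491554981·13 = 6579024406 (mod 13271984487).

6579024406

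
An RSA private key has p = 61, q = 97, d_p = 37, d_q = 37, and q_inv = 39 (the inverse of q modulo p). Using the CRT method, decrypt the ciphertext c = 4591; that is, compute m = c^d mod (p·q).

m₁ = c^(d_p) mod p: c ≡ 16 (mod 61), and 16^37 mod 61 = 15.
m₂ = c^(d_q) mod q: c ≡ 32 (mod 97), and 32^37 mod 97 = 72.
h = q_inv·(m₁ − m₂) mod p = 39·(15 − 72) mod 61 = 34.
m = m₂ + h·q = 72 + 34·97 = 3370.

3370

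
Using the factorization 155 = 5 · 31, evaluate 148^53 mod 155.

83

Mod 5: 148 ≡ 3; by Fermat, exponent reduces to 53 mod 4 = 1; 3^1 ≡ 3 (mod 5).
Mod 31: 148 ≡ 24; by Fermat, exponent reduces to 53 mod 30 = 23; 24^23 ≡ 21 (mod 31).
Combine by CRT: x ≡ 3 (mod 5), x ≡ 21 (mod 31) ⇒ x ≡ 83 (mod 155).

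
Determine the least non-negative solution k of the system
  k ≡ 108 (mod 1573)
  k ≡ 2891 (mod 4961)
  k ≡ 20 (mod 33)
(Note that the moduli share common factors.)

107072

Combine the congruences pairwise.
gcd(1573, 4961) = 121 and 121 | (2891 − 108), so the pair is consistent; merging gives k ≡ 42579 (mod 64493), where 64493 = lcm(1573, 4961).
gcd(64493, 33) = 11 and 11 | (20 − 42579), so the pair is consistent; merging gives k ≡ 107072 (mod 193479), where 193479 = lcm(64493, 33).
The solution is unique modulo lcm(1573, 4961, 33) = 193479.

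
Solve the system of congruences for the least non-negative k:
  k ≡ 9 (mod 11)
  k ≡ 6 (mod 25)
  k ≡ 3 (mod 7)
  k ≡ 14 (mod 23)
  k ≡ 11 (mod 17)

415831

From k ≡ 9 (mod 11) write k = 9 + 11t. Substituting into k ≡ 6 (mod 25) gives 11t ≡ 22 (mod 25), and since 11⁻¹ ≡ 16 (mod 25), t ≡ 2. Hence k ≡ 9 + 11·2 = 31 (mod 275).
From k ≡ 31 (mod 275) write k = 31 + 275t. Substituting into k ≡ 3 (mod 7) gives 275t ≡ 0 (mod 7), and since 2⁻¹ ≡ 4 (mod 7), t ≡ 0. Hence k ≡ 31 + 275·0 = 31 (mod 1925).
From k ≡ 31 (mod 1925) write k = 31 + 1925t. Substituting into k ≡ 14 (mod 23) gives 1925t ≡ 6 (mod 23), and since 16⁻¹ ≡ 13 (mod 23), t ≡ 9. Hence k ≡ 31 + 1925·9 = 17356 (mod 44275).
From k ≡ 17356 (mod 44275) write k = 17356 + 44275t. Substituting into k ≡ 11 (mod 17) gives 44275t ≡ 12 (mod 17), and since 7⁻¹ ≡ 5 (mod 17), t ≡ 9. Hence k ≡ 17356 + 44275·9 = 415831 (mod 752675).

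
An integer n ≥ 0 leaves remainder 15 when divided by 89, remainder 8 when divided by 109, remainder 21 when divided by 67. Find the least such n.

The moduli are pairwise coprime; M = 89·109·67 = 649967.
M/89 = 7303; 7303 ≡ 5 (mod 89); 5·18 ≡ 1, so inverse 18.
M/109 = 5963; 5963 ≡ 77 (mod 109); 77·17 ≡ 1, so inverse 17.
M/67 = 9701; 9701 ≡ 53 (mod 67); 53·43 ≡ 1, so inverse 43.
n ≡ 15·7303·18 + 8·5963·17 + 21·9701·43 = 11542781.
11542781 mod 649967 = 493342.

493342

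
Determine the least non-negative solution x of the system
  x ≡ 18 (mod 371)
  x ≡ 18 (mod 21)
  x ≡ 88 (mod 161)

20052

Combine the congruences pairwise.
gcd(371, 21) = 7 and 7 | (18 − 18), so the pair is consistent; merging gives x ≡ 18 (mod 1113), where 1113 = lcm(371, 21).
gcd(1113, 161) = 7 and 7 | (88 − 18), so the pair is consistent; merging gives x ≡ 20052 (mod 25599), where 25599 = lcm(1113, 161).
The solution is unique modulo lcm(371, 21, 161) = 25599.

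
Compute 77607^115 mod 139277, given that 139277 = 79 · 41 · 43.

104881

Mod 79: 77607 ≡ 29; by Fermat, exponent reduces to 115 mod 78 = 37; 29^37 ≡ 48 (mod 79).
Mod 41: 77607 ≡ 35; by Fermat, exponent reduces to 115 mod 40 = 35; 35^35 ≡ 3 (mod 41).
Mod 43: 77607 ≡ 35; by Fermat, exponent reduces to 115 mod 42 = 31; 35^31 ≡ 4 (mod 43).
Combine by CRT: x ≡ 48 (mod 79), x ≡ 3 (mod 41), x ≡ 4 (mod 43) ⇒ x ≡ 104881 (mod 139277).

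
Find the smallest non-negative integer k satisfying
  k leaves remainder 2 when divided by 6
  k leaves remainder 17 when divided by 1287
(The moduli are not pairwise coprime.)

gcd(6, 1287) = 3 and 3 | (17 − 2), so the pair is consistent; merging gives k ≡ 1304 (mod 2574), where 2574 = lcm(6, 1287).
The solution is unique modulo lcm(6, 1287) = 2574.

1304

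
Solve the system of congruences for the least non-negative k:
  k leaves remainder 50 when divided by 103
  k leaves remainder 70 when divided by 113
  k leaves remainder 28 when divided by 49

The moduli are pairwise coprime; N = 103·113·49 = 570311.
N/103 = 5537; 5537 ≡ 78 (mod 103); 78·70 ≡ 1, so inverse 70.
N/113 = 5047; 5047 ≡ 75 (mod 113); 75·110 ≡ 1, so inverse 110.
N/49 = 11639; 11639 ≡ 26 (mod 49); 26·17 ≡ 1, so inverse 17.
k ≡ 50·5537·70 + 70·5047·110 + 28·11639·17 = 63781564.
63781564 mod 570311 = 477043.

477043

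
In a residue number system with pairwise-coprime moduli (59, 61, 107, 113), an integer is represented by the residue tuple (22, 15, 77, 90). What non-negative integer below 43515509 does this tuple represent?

4072497

The moduli are pairwise coprime; N = 59·61·107·113 = 43515509.
N/59 = 737551; 737551 ≡ 51 (mod 59); 51·22 ≡ 1, so inverse 22.
N/61 = 713369; 713369 ≡ 35 (mod 61); 35·7 ≡ 1, so inverse 7.
N/107 = 406687; 406687 ≡ 87 (mod 107); 87·16 ≡ 1, so inverse 16.
N/113 = 385093; 385093 ≡ 102 (mod 113); 102·41 ≡ 1, so inverse 41.
x ≡ 22·737551·22 + 15·713369·7 + 77·406687·16 + 90·385093·41 = 2353909983.
2353909983 mod 43515509 = 4072497.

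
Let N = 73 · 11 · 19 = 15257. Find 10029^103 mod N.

Mod 73: 10029 ≡ 28; by Fermat, exponent reduces to 103 mod 72 = 31; 28^31 ≡ 15 (mod 73).
Mod 11: 10029 ≡ 8; by Fermat, exponent reduces to 103 mod 10 = 3; 8^3 ≡ 6 (mod 11).
Mod 19: 10029 ≡ 16; by Fermat, exponent reduces to 103 mod 18 = 13; 16^13 ≡ 5 (mod 19).
Combine by CRT: x ≡ 15 (mod 73), x ≡ 6 (mod 11), x ≡ 5 (mod 19) ⇒ x ≡ 1183 (mod 15257).

1183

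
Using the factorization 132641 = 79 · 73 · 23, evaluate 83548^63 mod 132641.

Mod 79: 83548 ≡ 45; 45^63 ≡ 21 (mod 79).
Mod 73: 83548 ≡ 36; 36^63 ≡ 72 (mod 73).
Mod 23: 83548 ≡ 12; by Fermat, exponent reduces to 63 mod 22 = 19; 12^19 ≡ 8 (mod 23).
Combine by CRT: x ≡ 21 (mod 79), x ≡ 72 (mod 73), x ≡ 8 (mod 23) ⇒ x ≡ 72780 (mod 132641).

72780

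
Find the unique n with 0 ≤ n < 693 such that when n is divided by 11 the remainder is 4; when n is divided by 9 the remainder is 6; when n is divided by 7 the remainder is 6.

The moduli are pairwise coprime; M = 11·9·7 = 693.
M/11 = 63; 63 ≡ 8 (mod 11); 8·7 ≡ 1, so inverse 7.
M/9 = 77; 77 ≡ 5 (mod 9); 5·2 ≡ 1, so inverse 2.
M/7 = 99; 99 ≡ 1 (mod 7), inverse 1.
n ≡ 4·63·7 + 6·77·2 + 6·99·1 = 3282.
3282 mod 693 = 510.

510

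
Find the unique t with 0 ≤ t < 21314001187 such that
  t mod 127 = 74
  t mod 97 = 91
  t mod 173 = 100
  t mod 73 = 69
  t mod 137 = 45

20684754615

The moduli are pairwise coprime; N = 127·97·173·73·137 = 21314001187.
N/127 = 167826781; 167826781 ≡ 91 (mod 127); 91·67 ≡ 1, so inverse 67.
N/97 = 219731971; 219731971 ≡ 5 (mod 97); 5·39 ≡ 1, so inverse 39.
N/173 = 123202319; 123202319 ≡ 23 (mod 173); 23·158 ≡ 1, so inverse 158.
N/73 = 291972619; 291972619 ≡ 67 (mod 73); 67·12 ≡ 1, so inverse 12.
N/137 = 155576651; 155576651 ≡ 136 (mod 137); 136·136 ≡ 1, so inverse 136.
t ≡ 74·167826781·67 + 91·219731971·39 + 100·123202319·158 + 69·291972619·12 + 45·155576651·136 = 4752393018129.
4752393018129 mod 21314001187 = 20684754615.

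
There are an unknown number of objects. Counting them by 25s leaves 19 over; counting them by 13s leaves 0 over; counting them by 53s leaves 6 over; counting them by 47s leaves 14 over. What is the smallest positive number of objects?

From N ≡ 19 (mod 25) write N = 19 + 25t. Substituting into N ≡ 0 (mod 13) gives 25t ≡ 7 (mod 13), and since 12⁻¹ ≡ 12 (mod 13), t ≡ 6. Hence N ≡ 19 + 25·6 = 169 (mod 325).
From N ≡ 169 (mod 325) write N = 169 + 325t. Substituting into N ≡ 6 (mod 53) gives 325t ≡ 49 (mod 53), and since 7⁻¹ ≡ 38 (mod 53), t ≡ 7. Hence N ≡ 169 + 325·7 = 2444 (mod 17225).
From N ≡ 2444 (mod 17225) write N = 2444 + 17225t. Substituting into N ≡ 14 (mod 47) gives 17225t ≡ 14 (mod 47), and since 23⁻¹ ≡ 45 (mod 47), t ≡ 19. Hence N ≡ 2444 + 17225·19 = 329719 (mod 809575).

329719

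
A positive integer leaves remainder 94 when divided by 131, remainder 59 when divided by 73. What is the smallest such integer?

Combine the congruences pairwise.
From t ≡ 94 (mod 131) write t = 94 + 131s. Substituting into t ≡ 59 (mod 73) gives 131s ≡ 38 (mod 73), and since 58⁻¹ ≡ 34 (mod 73), s ≡ 51. Hence t ≡ 94 + 131·51 = 6775 (mod 9563).

6775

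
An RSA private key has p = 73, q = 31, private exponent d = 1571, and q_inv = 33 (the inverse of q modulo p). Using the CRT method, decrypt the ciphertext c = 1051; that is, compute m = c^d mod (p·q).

1196

d_p = d mod (p−1) = 1571 mod 72 = 59; d_q = d mod (q−1) = 11.
m₁ = c^(d_p) mod p: c ≡ 29 (mod 73), and 29^59 mod 73 = 28.
m₂ = c^(d_q) mod q: c ≡ 28 (mod 31), and 28^11 mod 31 = 18.
h = q_inv·(m₁ − m₂) mod p = 33·(28 − 18) mod 73 = 38.
m = m₂ + h·q = 18 + 38·31 = 1196.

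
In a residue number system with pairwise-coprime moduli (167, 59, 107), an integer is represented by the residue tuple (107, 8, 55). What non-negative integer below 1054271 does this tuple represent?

266806

The moduli are pairwise coprime; N = 167·59·107 = 1054271.
N/167 = 6313; 6313 ≡ 134 (mod 167); 134·86 ≡ 1, so inverse 86.
N/59 = 17869; 17869 ≡ 51 (mod 59); 51·22 ≡ 1, so inverse 22.
N/107 = 9853; 9853 ≡ 9 (mod 107); 9·12 ≡ 1, so inverse 12.
x ≡ 107·6313·86 + 8·17869·22 + 55·9853·12 = 67740150.
67740150 mod 1054271 = 266806.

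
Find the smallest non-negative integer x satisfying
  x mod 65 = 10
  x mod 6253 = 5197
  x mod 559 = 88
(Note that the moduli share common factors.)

Combine the congruences pairwise.
gcd(65, 6253) = 13 and 13 | (5197 − 10), so the pair is consistent; merging gives x ≡ 11450 (mod 31265), where 31265 = lcm(65, 6253).
gcd(31265, 559) = 13 and 13 | (88 − 11450), so the pair is consistent; merging gives x ≡ 605485 (mod 1344395), where 1344395 = lcm(31265, 559).
The solution is unique modulo lcm(65, 6253, 559) = 1344395.

605485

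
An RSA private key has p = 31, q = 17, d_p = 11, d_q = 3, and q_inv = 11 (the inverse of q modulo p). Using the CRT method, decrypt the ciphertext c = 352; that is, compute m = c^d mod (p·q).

334

m₁ = c^(d_p) mod p: c ≡ 11 (mod 31), and 11^11 mod 31 = 24.
m₂ = c^(d_q) mod q: c ≡ 12 (mod 17), and 12^3 mod 17 = 11.
h = q_inv·(m₁ − m₂) mod p = 11·(24 − 11) mod 31 = 19.
m = m₂ + h·q = 11 + 19·17 = 334.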